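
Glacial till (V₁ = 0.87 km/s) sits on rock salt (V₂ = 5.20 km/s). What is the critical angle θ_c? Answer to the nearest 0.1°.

Critical incidence: sin θ_c = V₁/V₂ = 0.87/5.20 = 0.1673.
θ_c = arcsin 0.1673 = 9.63°.

9.6°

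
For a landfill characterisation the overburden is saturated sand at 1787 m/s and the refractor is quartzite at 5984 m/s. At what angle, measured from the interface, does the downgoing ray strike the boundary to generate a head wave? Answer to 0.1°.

At critical incidence the refracted ray runs along the interface (θ₂ = 90°), so sin θ_c = V₁/V₂.
θ_c = arcsin(1787/5984) = arcsin 0.2986 = 17.38°.
Measured from the interface: 90° − 17.38° = 72.62°.

72.6°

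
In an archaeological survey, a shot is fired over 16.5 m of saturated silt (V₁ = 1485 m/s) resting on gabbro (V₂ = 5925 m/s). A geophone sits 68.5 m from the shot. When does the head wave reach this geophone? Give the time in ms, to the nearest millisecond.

33 ms

θ_c = arcsin(V₁/V₂) = arcsin(1485/5925) = 14.51°, cos θ_c = 0.9681.
Intercept time tᵢ = 2h cos θ_c / V₁ = 2·16.5·0.9681/1485 = 0.02151 s.
t = x/V₂ + tᵢ = 68.5/5925 + 0.02151 = 0.03307 s.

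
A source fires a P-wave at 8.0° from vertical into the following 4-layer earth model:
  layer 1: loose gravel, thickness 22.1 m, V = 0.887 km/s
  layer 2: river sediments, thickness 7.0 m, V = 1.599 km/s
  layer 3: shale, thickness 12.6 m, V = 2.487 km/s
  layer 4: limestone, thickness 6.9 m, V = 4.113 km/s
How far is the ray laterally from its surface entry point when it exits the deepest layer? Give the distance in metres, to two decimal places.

Ray parameter p = sin 8.0° / 0.887 km/s = 1.5690e-01 s/km.
Layer 1: θ = 8.00°; offset = 22.1·tan 8.00° = 3.1060 m.
Layer 2: sin θ = p·1.599 = 0.2509 → θ = 14.53°; offset = 7.0·tan 14.53° = 1.8142 m.
Layer 3: sin θ = p·2.487 = 0.3902 → θ = 22.97°; offset = 12.6·tan 22.97° = 5.3401 m.
Layer 4: sin θ = p·4.113 = 0.6453 → θ = 40.19°; offset = 6.9·tan 40.19° = 5.8292 m.
Σ offsets = 16.0895 m.

16.09 m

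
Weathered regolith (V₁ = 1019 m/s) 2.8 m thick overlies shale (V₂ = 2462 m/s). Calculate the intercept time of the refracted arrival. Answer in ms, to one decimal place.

tᵢ = 2h·√(V₂²−V₁²)/(V₁V₂).
√(V₂²−V₁²) = √(2462²−1019²) = 2241.2 m/s.
tᵢ = 2·2.8·2241.2/(1019·2462) = 0.00500 s.

5.0 ms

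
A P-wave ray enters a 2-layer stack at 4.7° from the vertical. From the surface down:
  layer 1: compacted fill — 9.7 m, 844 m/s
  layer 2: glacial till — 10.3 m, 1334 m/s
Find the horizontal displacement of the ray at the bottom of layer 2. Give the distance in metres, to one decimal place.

Apply Snell's law at each interface; in layer i the horizontal offset is hᵢ·tan θᵢ.
Layer 1: θ = 4.70°; offset = 9.7·tan 4.70° = 0.797 m.
Layer 2: sin θ = 1334·sin 4.7°/844 = 0.1295, θ = 7.44°; offset = 10.3·tan 7.44° = 1.345 m.
Σ offsets = 2.143 m.

2.1 m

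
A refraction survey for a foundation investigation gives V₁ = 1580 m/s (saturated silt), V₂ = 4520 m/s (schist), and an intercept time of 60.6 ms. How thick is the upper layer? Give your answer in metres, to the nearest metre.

θ_c = arcsin(1580/4520) = 20.46°; cos θ_c = 0.9369.
tᵢ = 2h cos θ_c/V₁ ⇒ h = tᵢ·V₁/(2 cos θ_c) = 0.0606·1580/(2·0.9369) = 51.10 m.

51 m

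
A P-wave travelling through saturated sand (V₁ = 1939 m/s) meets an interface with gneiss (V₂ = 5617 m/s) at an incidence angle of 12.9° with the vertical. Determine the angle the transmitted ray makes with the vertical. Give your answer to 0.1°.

40.3°

Snell's law: sin θ₂ = (V₂/V₁)·sin θ₁ = (5617/1939)·sin 12.9° = 0.6467.
θ₂ = sin⁻¹(0.6467) = 40.29° (from vertical).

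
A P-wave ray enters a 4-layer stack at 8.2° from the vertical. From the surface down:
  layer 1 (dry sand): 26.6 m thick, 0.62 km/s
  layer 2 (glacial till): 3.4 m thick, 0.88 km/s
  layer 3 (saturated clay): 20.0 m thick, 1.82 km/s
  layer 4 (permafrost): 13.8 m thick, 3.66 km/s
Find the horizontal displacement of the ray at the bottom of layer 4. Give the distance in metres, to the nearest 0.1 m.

35.3 m

Apply Snell's law at each interface; in layer i the horizontal offset is hᵢ·tan θᵢ.
Layer 1: θ = 8.20°; offset = 26.6·tan 8.20° = 3.833 m.
Layer 2: sin θ = 0.88·sin 8.2°/0.62 = 0.2024, θ = 11.68°; offset = 3.4·tan 11.68° = 0.703 m.
Layer 3: sin θ = 1.82·sin 8.2°/0.62 = 0.4187, θ = 24.75°; offset = 20.0·tan 24.75° = 9.221 m.
Layer 4: sin θ = 3.66·sin 8.2°/0.62 = 0.8420, θ = 57.35°; offset = 13.8·tan 57.35° = 21.536 m.
Total horizontal offset = 35.293 m.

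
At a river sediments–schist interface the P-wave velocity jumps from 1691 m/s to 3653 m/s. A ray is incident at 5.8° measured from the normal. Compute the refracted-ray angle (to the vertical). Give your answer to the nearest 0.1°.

Snell's law: sin θ₂ = (V₂/V₁)·sin θ₁ = (3653/1691)·sin 5.8° = 0.2183.
θ₂ = arcsin 0.2183 = 12.61° from the normal.

12.6°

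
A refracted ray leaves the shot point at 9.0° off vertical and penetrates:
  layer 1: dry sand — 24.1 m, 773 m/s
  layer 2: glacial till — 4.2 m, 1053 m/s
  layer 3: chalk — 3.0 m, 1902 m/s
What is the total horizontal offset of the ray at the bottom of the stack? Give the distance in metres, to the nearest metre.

p = sin θ₁/V₁ = sin 9.0°/773 = 2.0237e-04 s/m is conserved through the stack.
Layer 1: θ = 9.00°; offset = 24.1·tan 9.00° = 3.817 m.
Layer 2: sin θ = p·1053 = 0.2131 → θ = 12.30°; offset = 4.2·tan 12.30° = 0.916 m.
Layer 3: sin θ = p·1902 = 0.3849 → θ = 22.64°; offset = 3.0·tan 22.64° = 1.251 m.
Σ offsets = 5.984 m.

6 m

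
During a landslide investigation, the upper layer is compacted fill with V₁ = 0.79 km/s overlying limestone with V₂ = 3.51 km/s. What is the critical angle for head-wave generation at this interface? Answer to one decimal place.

At critical incidence the refracted ray runs along the interface (θ₂ = 90°), so sin θ_c = V₁/V₂.
θ_c = arcsin(0.79/3.51) = arcsin 0.2251 = 13.01°.

13.0°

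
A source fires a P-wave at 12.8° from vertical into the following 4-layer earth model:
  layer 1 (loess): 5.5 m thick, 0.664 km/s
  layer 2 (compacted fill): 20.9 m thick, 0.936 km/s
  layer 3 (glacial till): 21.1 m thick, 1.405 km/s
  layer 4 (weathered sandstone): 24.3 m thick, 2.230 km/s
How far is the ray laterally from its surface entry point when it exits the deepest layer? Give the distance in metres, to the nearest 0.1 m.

46.4 m

p = sin θ₁/V₁ = sin 12.8°/0.664 = 3.3366e-01 s/km is conserved through the stack.
Layer 1: θ = 12.80°; offset = 5.5·tan 12.80° = 1.250 m.
Layer 2: sin θ = p·0.936 = 0.3123 → θ = 18.20°; offset = 20.9·tan 18.20° = 6.871 m.
Layer 3: sin θ = p·1.405 = 0.4688 → θ = 27.96°; offset = 21.1·tan 27.96° = 11.198 m.
Layer 4: sin θ = p·2.230 = 0.7441 → θ = 48.08°; offset = 24.3·tan 48.08° = 27.062 m.
Σ offsets = 46.380 m.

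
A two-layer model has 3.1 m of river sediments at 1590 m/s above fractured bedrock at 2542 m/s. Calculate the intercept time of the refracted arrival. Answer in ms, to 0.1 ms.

tᵢ = 2h·√(V₂²−V₁²)/(V₁V₂).
√(V₂²−V₁²) = √(2542²−1590²) = 1983.3 m/s.
tᵢ = 2·3.1·1983.3/(1590·2542) = 0.00304 s.

3.0 ms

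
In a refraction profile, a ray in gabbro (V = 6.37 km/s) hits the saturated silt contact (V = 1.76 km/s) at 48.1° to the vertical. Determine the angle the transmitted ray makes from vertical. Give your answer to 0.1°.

11.9°

Snell's law: sin θ₂ = (V₂/V₁)·sin θ₁ = (1.76/6.37)·sin 48.1° = 0.2056.
θ₂ = sin⁻¹(0.2056) = 11.87° (from vertical).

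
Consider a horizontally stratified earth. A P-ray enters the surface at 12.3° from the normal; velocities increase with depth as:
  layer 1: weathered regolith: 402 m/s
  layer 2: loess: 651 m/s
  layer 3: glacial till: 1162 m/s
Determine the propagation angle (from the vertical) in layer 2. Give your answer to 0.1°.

Ray parameter p = sin 12.3° / 402 = 5.2993e-04 s/m.
sin θ_2 = p·V_2 = 5.2993e-04 × 651 = 0.3450.
θ_2 = 20.18° from the vertical.

20.2°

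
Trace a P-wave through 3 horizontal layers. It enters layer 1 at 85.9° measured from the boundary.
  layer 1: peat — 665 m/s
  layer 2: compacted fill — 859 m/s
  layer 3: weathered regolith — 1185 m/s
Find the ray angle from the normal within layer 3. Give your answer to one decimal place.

From the normal: θ₁ = 90° − 85.9° = 4.1°.
Ray parameter p = sin 4.1° / 665 = 1.0751e-04 s/m.
sin θ_3 = p·V_3 = 1.0751e-04 × 1185 = 0.1274.
θ_3 = arcsin 0.1274 = 7.32°.

7.3°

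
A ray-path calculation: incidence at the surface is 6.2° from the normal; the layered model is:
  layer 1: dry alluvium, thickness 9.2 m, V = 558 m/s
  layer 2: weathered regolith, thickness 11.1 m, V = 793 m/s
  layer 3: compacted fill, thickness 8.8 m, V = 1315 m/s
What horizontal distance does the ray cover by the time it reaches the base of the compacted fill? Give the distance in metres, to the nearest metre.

5 m

Ray parameter p = sin 6.2° / 558 m/s = 1.9355e-04 s/m.
Layer 1: θ = 6.20°; offset = 9.2·tan 6.20° = 0.999 m.
Layer 2: sin θ = p·793 = 0.1535 → θ = 8.83°; offset = 11.1·tan 8.83° = 1.724 m.
Layer 3: sin θ = p·1315 = 0.2545 → θ = 14.74°; offset = 8.8·tan 14.74° = 2.316 m.
Σ offsets = 5.040 m.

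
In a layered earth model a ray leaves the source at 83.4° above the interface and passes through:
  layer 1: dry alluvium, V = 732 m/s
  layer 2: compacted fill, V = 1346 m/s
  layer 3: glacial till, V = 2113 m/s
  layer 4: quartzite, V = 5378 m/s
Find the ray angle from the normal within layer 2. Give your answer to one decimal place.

From the normal: θ₁ = 90° − 83.4° = 6.6°.
Ray parameter p = sin 6.6° / 732 = 1.5702e-04 s/m.
sin θ_2 = p·V_2 = 1.5702e-04 × 1346 = 0.2113.
θ_2 = 12.20° from the vertical.

12.2°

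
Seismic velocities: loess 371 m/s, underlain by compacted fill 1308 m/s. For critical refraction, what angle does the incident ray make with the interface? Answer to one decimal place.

73.5°

At critical incidence the refracted ray runs along the interface (θ₂ = 90°), so sin θ_c = V₁/V₂.
θ_c = arcsin(371/1308) = arcsin 0.2836 = 16.48°.
Measured from the interface: 90° − 16.48° = 73.52°.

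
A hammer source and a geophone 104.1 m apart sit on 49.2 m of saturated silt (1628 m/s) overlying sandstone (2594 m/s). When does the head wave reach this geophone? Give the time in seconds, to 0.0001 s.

θ_c = arcsin(V₁/V₂) = arcsin(1628/2594) = 38.87°, cos θ_c = 0.7785.
Intercept time tᵢ = 2h cos θ_c / V₁ = 2·49.2·0.7785/1628 = 0.04706 s.
t = x/V₂ + tᵢ = 104.1/2594 + 0.04706 = 0.08719 s.

0.0872 s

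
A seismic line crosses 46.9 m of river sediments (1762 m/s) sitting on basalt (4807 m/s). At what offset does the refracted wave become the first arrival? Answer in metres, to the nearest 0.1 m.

137.8 m

x_cross = 2h·√((V₂+V₁)/(V₂−V₁)).
(V₂+V₁)/(V₂−V₁) = (4807+1762)/(4807−1762) = 2.1573; √ = 1.4688.
x_cross = 2·46.9·1.4688 = 137.77 m.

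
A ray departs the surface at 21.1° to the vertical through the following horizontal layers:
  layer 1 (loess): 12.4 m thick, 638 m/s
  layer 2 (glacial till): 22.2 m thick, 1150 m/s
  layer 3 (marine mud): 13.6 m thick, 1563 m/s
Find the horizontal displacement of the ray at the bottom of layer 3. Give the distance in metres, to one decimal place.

49.2 m

p = sin θ₁/V₁ = sin 21.1°/638 = 5.6426e-04 s/m is conserved through the stack.
Layer 1: θ = 21.10°; offset = 12.4·tan 21.10° = 4.785 m.
Layer 2: sin θ = p·1150 = 0.6489 → θ = 40.46°; offset = 22.2·tan 40.46° = 18.933 m.
Layer 3: sin θ = p·1563 = 0.8819 → θ = 61.88°; offset = 13.6·tan 61.88° = 25.446 m.
Total horizontal offset = 49.163 m.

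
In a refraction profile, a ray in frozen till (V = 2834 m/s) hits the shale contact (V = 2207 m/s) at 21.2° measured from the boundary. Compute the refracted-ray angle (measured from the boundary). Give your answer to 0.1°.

43.4°

Convert to the normal: θ₁ = 90° − 21.2° = 68.8°.
sin θ₁/V₁ = sin θ₂/V₂ ⇒ sin θ₂ = 2207·sin 68.8°/2834 = 2207·0.9323/2834 = 0.7261.
θ₂ = sin⁻¹(0.7261) = 46.56° (from vertical).
From the interface: 90° − 46.56° = 43.44°.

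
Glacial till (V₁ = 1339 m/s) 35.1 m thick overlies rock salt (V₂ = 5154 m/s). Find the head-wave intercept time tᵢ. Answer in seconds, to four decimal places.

0.0506 s

θ_c = arcsin(V₁/V₂) = arcsin(1339/5154) = 15.06°; cos θ_c = 0.9657.
tᵢ = 2h·cos θ_c / V₁ = 2·35.1·0.9657 / 1339 = 0.05063 s.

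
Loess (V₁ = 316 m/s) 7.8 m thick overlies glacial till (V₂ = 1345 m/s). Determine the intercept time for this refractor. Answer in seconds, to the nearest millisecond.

tᵢ = 2h·√(V₂²−V₁²)/(V₁V₂).
√(V₂²−V₁²) = √(1345²−316²) = 1307.4 m/s.
tᵢ = 2·7.8·1307.4/(316·1345) = 0.04799 s.

0.048 s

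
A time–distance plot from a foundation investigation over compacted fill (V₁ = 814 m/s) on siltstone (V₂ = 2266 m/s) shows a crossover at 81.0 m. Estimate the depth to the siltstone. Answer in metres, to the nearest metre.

28 m

h = (x_cross/2)·√((V₂−V₁)/(V₂+V₁)).
(V₂−V₁)/(V₂+V₁) = (2266−814)/(2266+814) = 0.4714; √ = 0.6866.
h = (81.0/2)·0.6866 = 27.81 m.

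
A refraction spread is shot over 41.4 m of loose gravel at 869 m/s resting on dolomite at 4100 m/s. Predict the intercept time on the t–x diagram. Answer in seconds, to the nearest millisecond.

tᵢ = 2h·√(V₂²−V₁²)/(V₁V₂).
√(V₂²−V₁²) = √(4100²−869²) = 4006.8 m/s.
tᵢ = 2·41.4·4006.8/(869·4100) = 0.09312 s.

0.093 s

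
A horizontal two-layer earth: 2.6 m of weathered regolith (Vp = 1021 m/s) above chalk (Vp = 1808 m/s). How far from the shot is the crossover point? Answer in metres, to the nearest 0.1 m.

θ_c = arcsin(1021/1808) = 34.38°, so cos θ_c = 0.8253 and tᵢ = 2h cos θ_c/V₁ = 0.0042 s.
At crossover x/V₁ = x/V₂ + tᵢ ⇒ x = tᵢ/(1/V₁ − 1/V₂) = 0.00420/(9.7943e-04 − 5.5310e-04) = 9.86 m.

9.9 m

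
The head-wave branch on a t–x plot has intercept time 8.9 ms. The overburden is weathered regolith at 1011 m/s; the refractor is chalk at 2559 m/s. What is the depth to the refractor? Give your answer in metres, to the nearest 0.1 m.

4.9 m

θ_c = arcsin(1011/2559) = 23.27°; cos θ_c = 0.9186.
tᵢ = 2h cos θ_c/V₁ ⇒ h = tᵢ·V₁/(2 cos θ_c) = 0.0089·1011/(2·0.9186) = 4.90 m.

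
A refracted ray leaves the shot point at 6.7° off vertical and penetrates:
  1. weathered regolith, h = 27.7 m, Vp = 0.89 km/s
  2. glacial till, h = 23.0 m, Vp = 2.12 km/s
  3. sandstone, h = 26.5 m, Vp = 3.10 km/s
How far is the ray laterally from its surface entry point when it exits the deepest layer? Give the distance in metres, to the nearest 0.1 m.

21.7 m

Ray parameter p = sin 6.7° / 0.89 km/s = 1.3109e-01 s/km.
Layer 1: θ = 6.70°; offset = 27.7·tan 6.70° = 3.254 m.
Layer 2: sin θ = p·2.12 = 0.2779 → θ = 16.14°; offset = 23.0·tan 16.14° = 6.654 m.
Layer 3: sin θ = p·3.10 = 0.4064 → θ = 23.98°; offset = 26.5·tan 23.98° = 11.786 m.
Σ offsets = 21.694 m.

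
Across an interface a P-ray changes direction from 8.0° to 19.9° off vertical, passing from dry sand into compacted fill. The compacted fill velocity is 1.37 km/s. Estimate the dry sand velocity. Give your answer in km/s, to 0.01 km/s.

Snell's law: sin 8.0°/V₁ = sin 19.9°/V₂.
V₁ = V₂·sin 8.0°/sin 19.9° = 1.37 × 0.4089 = 0.56 km/s.

0.56 km/s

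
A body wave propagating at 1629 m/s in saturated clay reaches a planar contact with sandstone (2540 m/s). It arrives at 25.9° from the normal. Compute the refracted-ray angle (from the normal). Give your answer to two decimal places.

42.93°

Snell's law: sin θ₂ = (V₂/V₁)·sin θ₁ = (2540/1629)·sin 25.9° = 0.6811.
θ₂ = sin⁻¹(0.6811) = 42.93° (from vertical).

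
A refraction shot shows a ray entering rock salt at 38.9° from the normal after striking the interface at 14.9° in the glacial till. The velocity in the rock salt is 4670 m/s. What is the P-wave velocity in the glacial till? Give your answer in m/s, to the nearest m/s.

1912 m/s

sin 14.9° = 0.2571; sin 38.9° = 0.6280.
V₁ = V₂·(sin θ₁/sin θ₂) = 4670·(0.2571/0.6280) = 1912.23 m/s.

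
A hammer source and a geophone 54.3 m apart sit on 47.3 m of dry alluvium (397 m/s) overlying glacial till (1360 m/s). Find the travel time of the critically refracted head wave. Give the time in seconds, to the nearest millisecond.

0.268 s

θ_c = arcsin(V₁/V₂) = arcsin(397/1360) = 16.97°, cos θ_c = 0.9564.
Intercept time tᵢ = 2h cos θ_c / V₁ = 2·47.3·0.9564/397 = 0.22791 s.
t = x/V₂ + tᵢ = 54.3/1360 + 0.22791 = 0.26784 s.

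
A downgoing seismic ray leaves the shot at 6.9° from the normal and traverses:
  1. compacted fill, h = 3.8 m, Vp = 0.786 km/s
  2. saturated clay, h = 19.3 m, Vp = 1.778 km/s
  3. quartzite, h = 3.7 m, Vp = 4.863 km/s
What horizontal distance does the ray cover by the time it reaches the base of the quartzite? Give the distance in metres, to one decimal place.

10.0 m

Apply Snell's law at each interface; in layer i the horizontal offset is hᵢ·tan θᵢ.
Layer 1: θ = 6.90°; offset = 3.8·tan 6.90° = 0.460 m.
Layer 2: sin θ = 1.778·sin 6.9°/0.786 = 0.2718, θ = 15.77°; offset = 19.3·tan 15.77° = 5.450 m.
Layer 3: sin θ = 4.863·sin 6.9°/0.786 = 0.7433, θ = 48.01°; offset = 3.7·tan 48.01° = 4.111 m.
Total horizontal offset = 10.021 m.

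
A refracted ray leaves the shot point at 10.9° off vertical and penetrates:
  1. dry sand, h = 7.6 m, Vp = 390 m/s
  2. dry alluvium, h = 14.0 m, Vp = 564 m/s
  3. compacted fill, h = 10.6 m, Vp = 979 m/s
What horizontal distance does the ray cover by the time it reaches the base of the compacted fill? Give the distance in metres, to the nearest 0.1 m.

11.2 m

Ray parameter p = sin 10.9° / 390 m/s = 4.8486e-04 s/m.
Layer 1: θ = 10.90°; offset = 7.6·tan 10.90° = 1.464 m.
Layer 2: sin θ = p·564 = 0.2735 → θ = 15.87°; offset = 14.0·tan 15.87° = 3.980 m.
Layer 3: sin θ = p·979 = 0.4747 → θ = 28.34°; offset = 10.6·tan 28.34° = 5.717 m.
Σ offsets = 11.160 m.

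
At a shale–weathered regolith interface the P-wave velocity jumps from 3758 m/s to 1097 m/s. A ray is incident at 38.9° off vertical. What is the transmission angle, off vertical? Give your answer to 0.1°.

Snell's law: sin θ₂ = (V₂/V₁)·sin θ₁ = (1097/3758)·sin 38.9° = 0.1833.
θ₂ = sin⁻¹(0.1833) = 10.56° (from vertical).

10.6°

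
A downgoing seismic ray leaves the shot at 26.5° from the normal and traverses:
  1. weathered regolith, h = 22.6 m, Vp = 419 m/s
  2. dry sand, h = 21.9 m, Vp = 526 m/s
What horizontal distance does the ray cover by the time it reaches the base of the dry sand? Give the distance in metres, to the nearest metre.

Ray parameter p = sin 26.5° / 419 m/s = 1.0649e-03 s/m.
Layer 1: θ = 26.50°; offset = 22.6·tan 26.50° = 11.268 m.
Layer 2: sin θ = p·526 = 0.5601 → θ = 34.07°; offset = 21.9·tan 34.07° = 14.808 m.
Σ offsets = 26.076 m.

26 m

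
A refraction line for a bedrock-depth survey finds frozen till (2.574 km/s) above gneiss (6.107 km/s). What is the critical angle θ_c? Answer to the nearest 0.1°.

Critical incidence: sin θ_c = V₁/V₂ = 2.574/6.107 = 0.4215.
θ_c = arcsin 0.4215 = 24.93°.

24.9°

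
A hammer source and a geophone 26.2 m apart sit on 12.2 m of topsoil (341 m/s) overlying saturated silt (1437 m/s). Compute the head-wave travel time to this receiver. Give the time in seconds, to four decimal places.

t = x/V₂ + 2h·√(V₂²−V₁²)/(V₁V₂).
√(V₂²−V₁²) = √(1437²−341²) = 1396.0 m/s; delay term = 2·12.2·1396.0/(341·1437) = 0.06951 s.
t = 26.2/1437 + 0.06951 = 0.08774 s.

0.0877 s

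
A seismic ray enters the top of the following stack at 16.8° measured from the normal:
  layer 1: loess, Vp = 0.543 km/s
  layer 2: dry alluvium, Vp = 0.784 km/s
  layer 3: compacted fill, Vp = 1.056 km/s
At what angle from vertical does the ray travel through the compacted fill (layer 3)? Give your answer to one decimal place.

Ray parameter p = sin 16.8° / 0.543 = 5.3229e-01 s/km.
sin θ_3 = p·V_3 = 5.3229e-01 × 1.056 = 0.5621.
θ_3 = 34.20° from the vertical.

34.2°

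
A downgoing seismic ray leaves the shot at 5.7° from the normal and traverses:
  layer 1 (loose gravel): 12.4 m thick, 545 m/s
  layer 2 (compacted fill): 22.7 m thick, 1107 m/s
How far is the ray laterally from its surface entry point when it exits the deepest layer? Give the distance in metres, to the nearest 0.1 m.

Ray parameter p = sin 5.7° / 545 m/s = 1.8224e-04 s/m.
Layer 1: θ = 5.70°; offset = 12.4·tan 5.70° = 1.238 m.
Layer 2: sin θ = p·1107 = 0.2017 → θ = 11.64°; offset = 22.7·tan 11.64° = 4.676 m.
Total horizontal offset = 5.913 m.

5.9 m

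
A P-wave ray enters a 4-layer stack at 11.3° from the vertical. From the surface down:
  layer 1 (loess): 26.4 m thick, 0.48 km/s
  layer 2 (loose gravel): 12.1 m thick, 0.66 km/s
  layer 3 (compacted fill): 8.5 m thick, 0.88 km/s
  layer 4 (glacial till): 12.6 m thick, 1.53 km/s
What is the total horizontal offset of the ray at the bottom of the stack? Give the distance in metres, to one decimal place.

Ray parameter p = sin 11.3° / 0.48 km/s = 4.0822e-01 s/km.
Layer 1: θ = 11.30°; offset = 26.4·tan 11.30° = 5.275 m.
Layer 2: sin θ = p·0.66 = 0.2694 → θ = 15.63°; offset = 12.1·tan 15.63° = 3.385 m.
Layer 3: sin θ = p·0.88 = 0.3592 → θ = 21.05°; offset = 8.5·tan 21.05° = 3.272 m.
Layer 4: sin θ = p·1.53 = 0.6246 → θ = 38.65°; offset = 12.6·tan 38.65° = 10.077 m.
Total horizontal offset = 22.009 m.

22.0 m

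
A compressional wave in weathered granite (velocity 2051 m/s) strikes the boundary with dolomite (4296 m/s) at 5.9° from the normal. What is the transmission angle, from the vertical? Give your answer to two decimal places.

sin θ₁/V₁ = sin θ₂/V₂ ⇒ sin θ₂ = 4296·sin 5.9°/2051 = 4296·0.1028/2051 = 0.2153.
θ₂ = sin⁻¹(0.2153) = 12.43° (from vertical).

12.43°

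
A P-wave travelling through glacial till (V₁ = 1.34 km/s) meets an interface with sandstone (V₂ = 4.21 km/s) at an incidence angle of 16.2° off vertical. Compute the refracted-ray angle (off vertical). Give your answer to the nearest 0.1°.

Snell's law: sin θ₂ = (V₂/V₁)·sin θ₁ = (4.21/1.34)·sin 16.2° = 0.8765.
θ₂ = arcsin 0.8765 = 61.23° from the normal.

61.2°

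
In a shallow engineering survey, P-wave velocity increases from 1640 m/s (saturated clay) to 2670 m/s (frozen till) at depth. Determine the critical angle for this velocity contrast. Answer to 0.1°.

Critical incidence: sin θ_c = V₁/V₂ = 1640/2670 = 0.6142.
θ_c = arcsin 0.6142 = 37.90°.

37.9°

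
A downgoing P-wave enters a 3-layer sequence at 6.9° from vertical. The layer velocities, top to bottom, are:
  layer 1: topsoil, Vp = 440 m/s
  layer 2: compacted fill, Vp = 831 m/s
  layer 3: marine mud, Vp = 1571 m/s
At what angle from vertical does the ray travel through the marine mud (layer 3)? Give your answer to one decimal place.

25.4°

Snell's law across each interface conserves sin θ / V, so sin θ_3 = V_3·sin θ₁/V₁.
sin θ_3 = 1571 × sin 6.9° / 440 = 0.4289.
θ_3 = 25.40° from the vertical.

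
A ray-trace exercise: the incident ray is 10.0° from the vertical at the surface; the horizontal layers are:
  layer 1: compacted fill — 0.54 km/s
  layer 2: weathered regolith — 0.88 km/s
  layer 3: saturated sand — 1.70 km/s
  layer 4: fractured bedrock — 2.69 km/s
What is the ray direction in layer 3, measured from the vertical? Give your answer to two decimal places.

33.14°

Ray parameter p = sin 10.0° / 0.54 = 3.2157e-01 s/km.
sin θ_3 = p·V_3 = 3.2157e-01 × 1.70 = 0.5467.
θ_3 = 33.14° from the vertical.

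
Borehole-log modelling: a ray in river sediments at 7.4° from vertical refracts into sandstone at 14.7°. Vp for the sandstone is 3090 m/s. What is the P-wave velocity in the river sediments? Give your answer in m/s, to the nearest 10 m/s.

1570 m/s

Snell's law: sin 7.4°/V₁ = sin 14.7°/V₂.
V₁ = V₂·sin 7.4°/sin 14.7° = 3090 × 0.5076 = 1568.34 m/s.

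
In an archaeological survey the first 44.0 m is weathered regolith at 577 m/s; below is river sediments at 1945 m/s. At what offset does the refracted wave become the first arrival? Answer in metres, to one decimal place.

119.5 m

x_cross = 2h·√((V₂+V₁)/(V₂−V₁)).
(V₂+V₁)/(V₂−V₁) = (1945+577)/(1945−577) = 1.8436; √ = 1.3578.
x_cross = 2·44.0·1.3578 = 119.48 m.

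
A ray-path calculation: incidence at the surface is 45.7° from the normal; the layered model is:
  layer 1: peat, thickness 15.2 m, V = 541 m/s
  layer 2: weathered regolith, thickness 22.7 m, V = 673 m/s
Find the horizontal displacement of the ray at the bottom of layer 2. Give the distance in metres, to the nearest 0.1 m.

p = sin θ₁/V₁ = sin 45.7°/541 = 1.3229e-03 s/m is conserved through the stack.
Layer 1: θ = 45.70°; offset = 15.2·tan 45.70° = 15.576 m.
Layer 2: sin θ = p·673 = 0.8903 → θ = 62.91°; offset = 22.7·tan 62.91° = 44.385 m.
Summing the layer offsets gives 59.961 m.

60.0 m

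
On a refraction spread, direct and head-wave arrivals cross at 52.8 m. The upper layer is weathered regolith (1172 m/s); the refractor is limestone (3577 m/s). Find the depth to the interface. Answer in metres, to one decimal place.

x_cross = 2h·√((V₂+V₁)/(V₂−V₁)) → h = x_cross / (2·√((V₂+V₁)/(V₂−V₁))).
√((V₂+V₁)/(V₂−V₁)) = √((3577+1172)/(3577−1172)) = 1.4052.
h = 52.8 / (2·1.4052) = 18.79 m.

18.8 m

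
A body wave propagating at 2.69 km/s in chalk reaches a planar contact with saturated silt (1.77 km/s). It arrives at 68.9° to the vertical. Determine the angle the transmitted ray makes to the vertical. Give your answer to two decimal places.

Snell's law: sin θ₂ = (V₂/V₁)·sin θ₁ = (1.77/2.69)·sin 68.9° = 0.6139.
θ₂ = arcsin 0.6139 = 37.87° from the normal.

37.87°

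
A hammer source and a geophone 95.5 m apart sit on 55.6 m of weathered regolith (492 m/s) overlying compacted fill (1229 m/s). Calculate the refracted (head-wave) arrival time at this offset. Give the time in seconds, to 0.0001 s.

t = x/V₂ + 2h·√(V₂²−V₁²)/(V₁V₂).
√(V₂²−V₁²) = √(1229²−492²) = 1126.2 m/s; delay term = 2·55.6·1126.2/(492·1229) = 0.20712 s.
t = 95.5/1229 + 0.20712 = 0.28482 s.

0.2848 s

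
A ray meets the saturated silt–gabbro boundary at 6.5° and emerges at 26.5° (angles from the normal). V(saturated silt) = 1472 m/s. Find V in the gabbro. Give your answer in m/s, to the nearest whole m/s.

5802 m/s

Snell's law: sin 6.5°/V₁ = sin 26.5°/V₂.
V₂ = V₁·sin 26.5°/sin 6.5° = 1472 × 3.9416 = 5801.98 m/s.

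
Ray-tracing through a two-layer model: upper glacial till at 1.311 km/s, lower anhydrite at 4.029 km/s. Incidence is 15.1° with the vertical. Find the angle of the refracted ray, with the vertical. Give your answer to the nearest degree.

Snell's law: sin θ₂ = (V₂/V₁)·sin θ₁ = (4.029/1.311)·sin 15.1° = 0.8006.
θ₂ = arcsin 0.8006 = 53.19° from the normal.

53°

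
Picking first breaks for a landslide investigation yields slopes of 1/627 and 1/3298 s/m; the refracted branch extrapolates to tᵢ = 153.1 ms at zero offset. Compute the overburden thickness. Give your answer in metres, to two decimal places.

48.89 m

h = tᵢ·V₁·V₂ / (2·√(V₂²−V₁²)).
√(V₂²−V₁²) = √(3298² − 627²) = 3237.9 m/s.
h = 0.1531 s × 627 × 3298 / (2 × 3237.9) = 48.89 m.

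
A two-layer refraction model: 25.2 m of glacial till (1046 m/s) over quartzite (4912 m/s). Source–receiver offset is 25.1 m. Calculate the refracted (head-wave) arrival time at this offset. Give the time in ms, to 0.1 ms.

52.2 ms

θ_c = arcsin(V₁/V₂) = arcsin(1046/4912) = 12.30°, cos θ_c = 0.9771.
Intercept time tᵢ = 2h cos θ_c / V₁ = 2·25.2·0.9771/1046 = 0.04708 s.
t = x/V₂ + tᵢ = 25.1/4912 + 0.04708 = 0.05219 s.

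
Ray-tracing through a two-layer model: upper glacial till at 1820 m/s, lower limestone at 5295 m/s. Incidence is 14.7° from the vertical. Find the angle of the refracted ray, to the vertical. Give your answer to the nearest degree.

48°

Snell's law: sin θ₂ = (V₂/V₁)·sin θ₁ = (5295/1820)·sin 14.7° = 0.7383.
θ₂ = sin⁻¹(0.7383) = 47.58° (from vertical).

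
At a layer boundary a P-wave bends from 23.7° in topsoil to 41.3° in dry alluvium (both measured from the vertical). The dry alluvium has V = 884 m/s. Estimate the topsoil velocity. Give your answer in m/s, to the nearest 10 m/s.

540 m/s

Snell's law: sin 23.7°/V₁ = sin 41.3°/V₂.
V₁ = V₂·sin 23.7°/sin 41.3° = 884 × 0.6090 = 538.37 m/s.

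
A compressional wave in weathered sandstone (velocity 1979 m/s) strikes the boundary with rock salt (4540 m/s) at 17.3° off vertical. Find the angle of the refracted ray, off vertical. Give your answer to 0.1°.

Snell's law: sin θ₂ = (V₂/V₁)·sin θ₁ = (4540/1979)·sin 17.3° = 0.6822.
θ₂ = sin⁻¹(0.6822) = 43.02° (from vertical).

43.0°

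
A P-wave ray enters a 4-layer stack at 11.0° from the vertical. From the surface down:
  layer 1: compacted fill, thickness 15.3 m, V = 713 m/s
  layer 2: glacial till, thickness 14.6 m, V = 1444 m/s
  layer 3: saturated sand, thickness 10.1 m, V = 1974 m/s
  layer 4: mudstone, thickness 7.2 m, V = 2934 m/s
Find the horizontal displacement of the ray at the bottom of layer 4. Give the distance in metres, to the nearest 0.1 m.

Ray parameter p = sin 11.0° / 713 m/s = 2.6761e-04 s/m.
Layer 1: θ = 11.00°; offset = 15.3·tan 11.00° = 2.974 m.
Layer 2: sin θ = p·1444 = 0.3864 → θ = 22.73°; offset = 14.6·tan 22.73° = 6.117 m.
Layer 3: sin θ = p·1974 = 0.5283 → θ = 31.89°; offset = 10.1·tan 31.89° = 6.284 m.
Layer 4: sin θ = p·2934 = 0.7852 → θ = 51.74°; offset = 7.2·tan 51.74° = 9.129 m.
Summing the layer offsets gives 24.504 m.

24.5 m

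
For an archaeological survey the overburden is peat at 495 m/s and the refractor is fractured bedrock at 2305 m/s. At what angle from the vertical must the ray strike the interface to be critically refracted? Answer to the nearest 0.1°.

12.4°

Critical incidence: sin θ_c = V₁/V₂ = 495/2305 = 0.2148.
θ_c = arcsin 0.2148 = 12.40°.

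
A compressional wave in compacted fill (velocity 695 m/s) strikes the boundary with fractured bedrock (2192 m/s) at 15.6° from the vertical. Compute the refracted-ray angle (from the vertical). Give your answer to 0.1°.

58.0°

Snell's law: sin θ₂ = (V₂/V₁)·sin θ₁ = (2192/695)·sin 15.6° = 0.8482.
θ₂ = sin⁻¹(0.8482) = 58.01° (from vertical).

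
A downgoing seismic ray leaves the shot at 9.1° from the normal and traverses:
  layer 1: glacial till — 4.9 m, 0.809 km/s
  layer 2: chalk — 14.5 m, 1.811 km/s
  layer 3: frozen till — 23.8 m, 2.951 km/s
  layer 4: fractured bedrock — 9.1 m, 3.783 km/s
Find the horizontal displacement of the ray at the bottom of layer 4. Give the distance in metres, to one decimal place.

Apply Snell's law at each interface; in layer i the horizontal offset is hᵢ·tan θᵢ.
Layer 1: θ = 9.10°; offset = 4.9·tan 9.10° = 0.785 m.
Layer 2: sin θ = 1.811·sin 9.1°/0.809 = 0.3540, θ = 20.74°; offset = 14.5·tan 20.74° = 5.489 m.
Layer 3: sin θ = 2.951·sin 9.1°/0.809 = 0.5769, θ = 35.23°; offset = 23.8·tan 35.23° = 16.810 m.
Layer 4: sin θ = 3.783·sin 9.1°/0.809 = 0.7396, θ = 47.69°; offset = 9.1·tan 47.69° = 9.999 m.
Total horizontal offset = 33.083 m.

33.1 m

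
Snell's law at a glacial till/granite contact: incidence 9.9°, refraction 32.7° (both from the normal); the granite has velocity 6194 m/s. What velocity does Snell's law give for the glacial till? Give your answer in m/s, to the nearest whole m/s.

sin 9.9° = 0.1719; sin 32.7° = 0.5402.
V₁ = V₂·(sin θ₁/sin θ₂) = 6194·(0.1719/0.5402) = 1971.21 m/s.

1971 m/s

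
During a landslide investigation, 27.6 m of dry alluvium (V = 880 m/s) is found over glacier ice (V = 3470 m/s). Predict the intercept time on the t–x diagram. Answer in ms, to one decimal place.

60.7 ms

θ_c = arcsin(V₁/V₂) = arcsin(880/3470) = 14.69°; cos θ_c = 0.9673.
tᵢ = 2h·cos θ_c / V₁ = 2·27.6·0.9673 / 880 = 0.06068 s.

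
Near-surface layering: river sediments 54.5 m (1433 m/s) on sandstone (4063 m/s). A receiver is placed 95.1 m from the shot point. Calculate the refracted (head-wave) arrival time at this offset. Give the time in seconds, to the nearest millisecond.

t = x/V₂ + 2h·√(V₂²−V₁²)/(V₁V₂).
√(V₂²−V₁²) = √(4063²−1433²) = 3801.9 m/s; delay term = 2·54.5·3801.9/(1433·4063) = 0.07118 s.
t = 95.1/4063 + 0.07118 = 0.09458 s.

0.095 s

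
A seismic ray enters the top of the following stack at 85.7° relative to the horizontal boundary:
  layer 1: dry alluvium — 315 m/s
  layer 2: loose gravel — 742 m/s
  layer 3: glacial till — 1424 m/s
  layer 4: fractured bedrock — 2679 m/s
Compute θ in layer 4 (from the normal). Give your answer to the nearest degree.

40°

From the normal: θ₁ = 90° − 85.7° = 4.3°.
Ray parameter p = sin 4.3° / 315 = 2.3803e-04 s/m.
sin θ_4 = p·V_4 = 2.3803e-04 × 2679 = 0.6377.
θ_4 = 39.62° from the vertical.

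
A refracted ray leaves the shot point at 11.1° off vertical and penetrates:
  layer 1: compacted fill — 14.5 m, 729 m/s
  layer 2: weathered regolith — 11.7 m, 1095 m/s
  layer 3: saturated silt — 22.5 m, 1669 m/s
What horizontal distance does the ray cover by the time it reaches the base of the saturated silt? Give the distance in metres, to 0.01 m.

17.43 m

Apply Snell's law at each interface; in layer i the horizontal offset is hᵢ·tan θᵢ.
Layer 1: θ = 11.10°; offset = 14.5·tan 11.10° = 2.8448 m.
Layer 2: sin θ = 1095·sin 11.1°/729 = 0.2892, θ = 16.81°; offset = 11.7·tan 16.81° = 3.5344 m.
Layer 3: sin θ = 1669·sin 11.1°/729 = 0.4408, θ = 26.15°; offset = 22.5·tan 26.15° = 11.0484 m.
Summing the layer offsets gives 17.4276 m.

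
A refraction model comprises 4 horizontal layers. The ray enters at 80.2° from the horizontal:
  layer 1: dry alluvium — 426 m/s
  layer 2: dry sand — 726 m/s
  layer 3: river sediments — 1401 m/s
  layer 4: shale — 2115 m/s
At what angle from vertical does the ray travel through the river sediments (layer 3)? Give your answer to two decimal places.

34.04°

From the normal: θ₁ = 90° − 80.2° = 9.8°.
Ray parameter p = sin 9.8° / 426 = 3.9955e-04 s/m.
sin θ_3 = p·V_3 = 3.9955e-04 × 1401 = 0.5598.
θ_3 = 34.04° from the vertical.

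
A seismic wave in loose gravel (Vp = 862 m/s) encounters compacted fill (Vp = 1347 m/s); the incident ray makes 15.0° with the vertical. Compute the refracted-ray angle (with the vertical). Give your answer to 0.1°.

23.9°

sin θ₁/V₁ = sin θ₂/V₂ ⇒ sin θ₂ = 1347·sin 15.0°/862 = 1347·0.2588/862 = 0.4044.
θ₂ = sin⁻¹(0.4044) = 23.86° (from vertical).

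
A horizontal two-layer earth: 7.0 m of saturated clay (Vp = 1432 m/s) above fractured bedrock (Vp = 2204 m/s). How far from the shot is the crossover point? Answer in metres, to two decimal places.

x_cross = 2h·√((V₂+V₁)/(V₂−V₁)).
(V₂+V₁)/(V₂−V₁) = (2204+1432)/(2204−1432) = 4.7098; √ = 2.1702.
x_cross = 2·7.0·2.1702 = 30.38 m.

30.38 m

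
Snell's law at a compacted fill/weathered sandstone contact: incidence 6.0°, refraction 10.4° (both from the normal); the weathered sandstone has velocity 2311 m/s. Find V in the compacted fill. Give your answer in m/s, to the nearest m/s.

Snell's law: sin 6.0°/V₁ = sin 10.4°/V₂.
V₁ = V₂·sin 6.0°/sin 10.4° = 2311 × 0.5790 = 1338.17 m/s.

1338 m/s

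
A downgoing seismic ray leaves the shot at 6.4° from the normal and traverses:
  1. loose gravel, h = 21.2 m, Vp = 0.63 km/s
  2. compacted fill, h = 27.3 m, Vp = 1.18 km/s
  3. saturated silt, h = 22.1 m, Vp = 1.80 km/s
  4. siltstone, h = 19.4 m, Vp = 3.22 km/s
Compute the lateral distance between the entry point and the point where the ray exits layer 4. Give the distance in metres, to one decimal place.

29.1 m

p = sin θ₁/V₁ = sin 6.4°/0.63 = 1.7693e-01 s/km is conserved through the stack.
Layer 1: θ = 6.40°; offset = 21.2·tan 6.40° = 2.378 m.
Layer 2: sin θ = p·1.18 = 0.2088 → θ = 12.05°; offset = 27.3·tan 12.05° = 5.828 m.
Layer 3: sin θ = p·1.80 = 0.3185 → θ = 18.57°; offset = 22.1·tan 18.57° = 7.425 m.
Layer 4: sin θ = p·3.22 = 0.5697 → θ = 34.73°; offset = 19.4·tan 34.73° = 13.449 m.
Summing the layer offsets gives 29.080 m.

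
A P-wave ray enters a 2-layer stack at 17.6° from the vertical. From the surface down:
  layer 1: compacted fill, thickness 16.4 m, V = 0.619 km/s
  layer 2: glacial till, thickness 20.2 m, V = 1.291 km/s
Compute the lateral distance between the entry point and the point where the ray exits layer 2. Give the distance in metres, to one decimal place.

21.6 m

p = sin θ₁/V₁ = sin 17.6°/0.619 = 4.8848e-01 s/km is conserved through the stack.
Layer 1: θ = 17.60°; offset = 16.4·tan 17.60° = 5.202 m.
Layer 2: sin θ = p·1.291 = 0.6306 → θ = 39.10°; offset = 20.2·tan 39.10° = 16.414 m.
Σ offsets = 21.616 m.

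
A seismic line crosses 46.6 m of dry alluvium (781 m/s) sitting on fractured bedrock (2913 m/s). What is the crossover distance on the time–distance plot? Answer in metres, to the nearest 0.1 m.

θ_c = arcsin(781/2913) = 15.55°, so cos θ_c = 0.9634 and tᵢ = 2h cos θ_c/V₁ = 0.1150 s.
At crossover x/V₁ = x/V₂ + tᵢ ⇒ x = tᵢ/(1/V₁ − 1/V₂) = 0.11497/(1.2804e-03 − 3.4329e-04) = 122.68 m.

122.7 m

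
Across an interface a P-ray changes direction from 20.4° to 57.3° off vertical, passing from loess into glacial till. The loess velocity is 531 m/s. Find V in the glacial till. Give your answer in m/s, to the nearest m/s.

Snell's law: sin 20.4°/V₁ = sin 57.3°/V₂.
V₂ = V₁·sin 57.3°/sin 20.4° = 531 × 2.4142 = 1281.92 m/s.

1282 m/s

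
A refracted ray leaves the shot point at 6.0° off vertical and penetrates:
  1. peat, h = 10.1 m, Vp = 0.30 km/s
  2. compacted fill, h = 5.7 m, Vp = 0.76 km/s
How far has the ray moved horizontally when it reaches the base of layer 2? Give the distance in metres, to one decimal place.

2.6 m

p = sin θ₁/V₁ = sin 6.0°/0.30 = 3.4843e-01 s/km is conserved through the stack.
Layer 1: θ = 6.00°; offset = 10.1·tan 6.00° = 1.062 m.
Layer 2: sin θ = p·0.76 = 0.2648 → θ = 15.36°; offset = 5.7·tan 15.36° = 1.565 m.
Total horizontal offset = 2.627 m.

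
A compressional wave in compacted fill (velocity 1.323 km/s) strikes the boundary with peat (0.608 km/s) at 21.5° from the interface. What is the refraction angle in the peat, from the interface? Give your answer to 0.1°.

64.7°

Convert to the normal: θ₁ = 90° − 21.5° = 68.5°.
Snell's law: sin θ₂ = (V₂/V₁)·sin θ₁ = (0.608/1.323)·sin 68.5° = 0.4276.
θ₂ = sin⁻¹(0.4276) = 25.31° (from vertical).
From the interface: 90° − 25.31° = 64.69°.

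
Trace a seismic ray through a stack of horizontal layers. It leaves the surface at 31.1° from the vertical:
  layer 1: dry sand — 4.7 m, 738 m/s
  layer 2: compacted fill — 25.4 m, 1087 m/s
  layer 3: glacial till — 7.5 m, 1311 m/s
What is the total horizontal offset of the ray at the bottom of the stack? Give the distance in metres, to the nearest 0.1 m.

49.9 m

Ray parameter p = sin 31.1° / 738 m/s = 6.9991e-04 s/m.
Layer 1: θ = 31.10°; offset = 4.7·tan 31.10° = 2.835 m.
Layer 2: sin θ = p·1087 = 0.7608 → θ = 49.53°; offset = 25.4·tan 49.53° = 29.776 m.
Layer 3: sin θ = p·1311 = 0.9176 → θ = 66.58°; offset = 7.5·tan 66.58° = 17.311 m.
Σ offsets = 49.922 m.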